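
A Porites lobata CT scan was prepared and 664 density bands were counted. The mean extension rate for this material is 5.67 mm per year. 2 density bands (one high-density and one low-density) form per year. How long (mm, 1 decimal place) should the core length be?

Dividing by 2 density bands per year: 664 / 2 = 332 years.
Predicted length = 5.67 mm/year × 332 years = 1882.4 mm.

1882.4 mm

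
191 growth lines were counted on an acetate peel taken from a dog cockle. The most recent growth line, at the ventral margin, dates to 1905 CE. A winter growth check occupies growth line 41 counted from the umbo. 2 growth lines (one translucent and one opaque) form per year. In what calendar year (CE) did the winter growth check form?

Between growth line 41 and the ventral margin there are 191 − 41 = 150 growth lines.
150 growth lines at 2 per year is 150 / 2 = 75 years.
1905 − 75 = 1830 CE.

1830 CE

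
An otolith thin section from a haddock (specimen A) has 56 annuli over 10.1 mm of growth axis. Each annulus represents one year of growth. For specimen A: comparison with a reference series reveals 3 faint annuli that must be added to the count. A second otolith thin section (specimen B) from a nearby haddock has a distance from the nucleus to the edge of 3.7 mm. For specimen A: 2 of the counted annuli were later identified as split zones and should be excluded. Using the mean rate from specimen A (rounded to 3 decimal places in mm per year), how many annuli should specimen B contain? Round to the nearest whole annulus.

21 annuli

Specimen A: correcting the raw count gives 56 − 2 + 3 = 57 true annuli.
A: Extension rate ≈ 10.1 / 57 = 0.177 mm/year.
For B, 3.7 / 0.177 = 20.90 years ≈ 21 annuli.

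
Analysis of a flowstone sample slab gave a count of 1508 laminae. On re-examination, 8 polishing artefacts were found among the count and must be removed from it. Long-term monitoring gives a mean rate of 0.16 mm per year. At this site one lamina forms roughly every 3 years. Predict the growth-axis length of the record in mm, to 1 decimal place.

Correcting the raw count gives 1508 − 8 = 1500 true laminae.
At 3 years per lamina, 1500 × 3 = 4500 years.
Predicted length = 0.16 mm/year × 4500 years = 720.0 mm.

720.0 mm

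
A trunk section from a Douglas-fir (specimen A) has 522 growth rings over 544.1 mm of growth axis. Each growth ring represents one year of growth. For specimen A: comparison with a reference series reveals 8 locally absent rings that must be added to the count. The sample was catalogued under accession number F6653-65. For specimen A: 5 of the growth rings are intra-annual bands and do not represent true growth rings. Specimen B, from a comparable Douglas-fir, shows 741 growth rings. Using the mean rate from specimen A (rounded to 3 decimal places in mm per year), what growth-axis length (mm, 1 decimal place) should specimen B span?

Specimen A: true growth ring count = 522 − 5 + 8 = 525.
A: Mean rate = 544.1 mm / 525 years ≈ 1.036 mm per year.
Length of B = 1.036 × 741 = 767.7 mm.

767.7 mm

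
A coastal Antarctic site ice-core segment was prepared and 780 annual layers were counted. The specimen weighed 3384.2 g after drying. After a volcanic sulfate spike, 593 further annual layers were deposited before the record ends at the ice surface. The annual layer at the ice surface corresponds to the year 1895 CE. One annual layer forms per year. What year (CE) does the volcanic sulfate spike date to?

593 annual layers post-date the volcanic sulfate spike.
Counting back 593 years from 1895 CE places the volcanic sulfate spike in 1895 − 593 = 1302 CE.

1302 CE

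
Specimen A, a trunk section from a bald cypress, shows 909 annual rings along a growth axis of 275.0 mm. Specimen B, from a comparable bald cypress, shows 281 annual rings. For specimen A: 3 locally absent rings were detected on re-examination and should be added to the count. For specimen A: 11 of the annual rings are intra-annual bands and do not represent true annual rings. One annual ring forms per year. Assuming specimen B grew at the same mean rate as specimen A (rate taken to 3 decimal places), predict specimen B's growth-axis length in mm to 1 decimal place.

Specimen A: true annual ring count = 909 − 11 + 3 = 901.
A: Mean rate = 275.0 mm / 901 years ≈ 0.305 mm per year.
Length of B = 0.305 × 281 = 85.7 mm.

85.7 mm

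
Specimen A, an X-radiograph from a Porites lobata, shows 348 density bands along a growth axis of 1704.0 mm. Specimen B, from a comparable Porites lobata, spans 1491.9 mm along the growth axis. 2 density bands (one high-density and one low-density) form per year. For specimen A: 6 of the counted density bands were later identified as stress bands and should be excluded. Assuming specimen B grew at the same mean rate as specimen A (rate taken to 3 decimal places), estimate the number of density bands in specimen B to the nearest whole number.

299 density bands

Specimen A: adjusted count: 348 − 6 = 342 density bands.
Specimen A: dividing by 2 density bands per year: 342 / 2 = 171 years.
A: 1704.0 mm over 171 years gives 1704.0 / 171 ≈ 9.965 mm/yr.
B spans 1491.9 / 9.965 = 149.71 years; at 2 density bands per year that is 149.71 × 2 ≈ 299 density bands.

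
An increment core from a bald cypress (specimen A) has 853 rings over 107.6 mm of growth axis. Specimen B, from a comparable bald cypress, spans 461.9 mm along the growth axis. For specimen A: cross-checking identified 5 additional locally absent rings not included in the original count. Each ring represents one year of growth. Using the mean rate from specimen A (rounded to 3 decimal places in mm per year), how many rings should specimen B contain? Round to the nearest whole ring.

Specimen A: adjusted count: 853 + 5 = 858 rings.
A: Mean rate = 107.6 mm / 858 years ≈ 0.125 mm/yr.
B spans 461.9 / 0.125 = 3695.20 years ≈ 3695 rings.

3695 rings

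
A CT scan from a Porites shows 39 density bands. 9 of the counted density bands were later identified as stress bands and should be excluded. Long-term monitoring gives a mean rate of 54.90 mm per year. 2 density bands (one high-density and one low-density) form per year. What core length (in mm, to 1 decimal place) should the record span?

Correcting the raw count gives 39 − 9 = 30 true density bands.
With 2 density bands per year, 30 / 2 = 15 years.
Predicted length = 54.90 mm/year × 15 years = 823.5 mm.

823.5 mm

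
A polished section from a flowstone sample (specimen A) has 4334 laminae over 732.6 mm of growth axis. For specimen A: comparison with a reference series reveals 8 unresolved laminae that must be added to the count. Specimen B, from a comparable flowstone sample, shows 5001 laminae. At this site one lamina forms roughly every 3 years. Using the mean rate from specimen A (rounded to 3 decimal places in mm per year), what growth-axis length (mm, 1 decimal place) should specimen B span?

Specimen A: after corrections the count is 4334 + 8 = 4342 laminae.
Specimen A: multiplying by 3 years per lamina: 4342 × 3 = 13026 years.
A: 732.6 mm over 13026 years gives 732.6 / 13026 ≈ 0.056 mm per year.
Specimen B: multiplying by 3 years per lamina: 5001 × 3 = 15003 years. B's length ≈ 0.056 × 15003 = 840.2 mm.

840.2 mm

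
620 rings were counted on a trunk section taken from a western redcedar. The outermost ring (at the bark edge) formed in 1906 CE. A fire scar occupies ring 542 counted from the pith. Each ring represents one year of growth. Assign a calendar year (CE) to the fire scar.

620 − 542 = 78 rings lie beyond the fire scar toward the bark edge.
1906 − 78 = 1828 CE.

1828 CE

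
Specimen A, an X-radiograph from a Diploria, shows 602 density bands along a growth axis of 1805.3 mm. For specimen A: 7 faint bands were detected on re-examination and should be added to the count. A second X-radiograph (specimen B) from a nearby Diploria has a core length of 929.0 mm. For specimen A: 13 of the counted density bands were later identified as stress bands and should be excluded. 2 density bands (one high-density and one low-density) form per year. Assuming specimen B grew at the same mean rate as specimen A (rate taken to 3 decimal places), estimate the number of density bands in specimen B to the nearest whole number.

307 density bands

Specimen A: after corrections the count is 602 − 13 + 7 = 596 density bands.
Specimen A: 596 density bands at 2 per year is 596 / 2 = 298 years.
A: Mean rate = 1805.3 mm / 298 years ≈ 6.058 mm/year.
Specimen B: 929.0 mm / 6.058 mm per year = 153.35 years; at 2 density bands per year that is 153.35 × 2 ≈ 307 density bands.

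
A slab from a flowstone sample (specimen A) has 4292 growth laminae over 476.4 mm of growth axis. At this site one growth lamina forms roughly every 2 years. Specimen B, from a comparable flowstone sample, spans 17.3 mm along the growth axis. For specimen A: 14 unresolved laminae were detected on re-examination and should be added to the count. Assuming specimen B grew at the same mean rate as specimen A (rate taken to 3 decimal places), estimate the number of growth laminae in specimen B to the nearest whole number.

Specimen A: adjusted count: 4292 + 14 = 4306 growth laminae.
Specimen A: 4306 growth laminae at 2 years each span 4306 × 2 = 8612 years.
A: Extension rate ≈ 476.4 / 8612 = 0.055 mm per year.
Specimen B: 17.3 mm / 0.055 mm per year = 314.55 years; at 2 years per growth lamina that is 314.55 / 2 ≈ 157 growth laminae.

157 growth laminae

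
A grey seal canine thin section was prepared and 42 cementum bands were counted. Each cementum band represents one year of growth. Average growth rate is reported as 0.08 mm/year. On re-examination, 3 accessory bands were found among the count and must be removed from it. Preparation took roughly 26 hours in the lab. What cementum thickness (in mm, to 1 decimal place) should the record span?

Adjusted count: 42 − 3 = 39 cementum bands.
Predicted length = 0.08 mm/year × 39 years = 3.1 mm.

3.1 mm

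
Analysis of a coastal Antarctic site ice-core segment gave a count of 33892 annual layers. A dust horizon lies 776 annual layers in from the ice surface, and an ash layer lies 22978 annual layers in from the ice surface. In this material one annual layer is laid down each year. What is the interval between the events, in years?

22202 years

The two markers are separated by 22978 − 776 = 22202 annual layers.
At one annual layer per year, 22202 years elapsed between them.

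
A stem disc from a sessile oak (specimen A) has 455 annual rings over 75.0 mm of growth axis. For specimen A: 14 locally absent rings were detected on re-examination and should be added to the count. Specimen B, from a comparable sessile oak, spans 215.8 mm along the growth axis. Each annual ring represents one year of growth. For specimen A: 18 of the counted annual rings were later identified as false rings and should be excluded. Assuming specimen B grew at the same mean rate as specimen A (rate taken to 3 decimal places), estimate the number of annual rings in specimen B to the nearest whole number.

1300 annual rings

Specimen A: true annual ring count = 455 − 18 + 14 = 451.
A: Mean rate = 75.0 mm / 451 years ≈ 0.166 mm/year.
B spans 215.8 / 0.166 = 1300.00 years ≈ 1300 annual rings.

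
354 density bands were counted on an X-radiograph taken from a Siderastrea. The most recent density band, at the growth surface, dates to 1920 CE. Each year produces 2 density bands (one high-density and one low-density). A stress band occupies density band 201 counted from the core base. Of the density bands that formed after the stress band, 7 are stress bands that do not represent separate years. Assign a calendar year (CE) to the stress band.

Between density band 201 and the growth surface there are 354 − 201 = 153 density bands.
Excluding 7 false density bands: 153 − 7 = 146.
Dividing by 2 density bands per year: 146 / 2 = 73 years.
1920 − 73 = 1847 CE.

1847 CE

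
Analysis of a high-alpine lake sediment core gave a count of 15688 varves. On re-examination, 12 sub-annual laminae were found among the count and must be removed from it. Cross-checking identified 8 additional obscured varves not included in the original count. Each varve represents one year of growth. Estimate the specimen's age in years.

After corrections the count is 15688 − 12 + 8 = 15684 varves.
With a one-to-one varve periodicity this is 15684 years.

15684 years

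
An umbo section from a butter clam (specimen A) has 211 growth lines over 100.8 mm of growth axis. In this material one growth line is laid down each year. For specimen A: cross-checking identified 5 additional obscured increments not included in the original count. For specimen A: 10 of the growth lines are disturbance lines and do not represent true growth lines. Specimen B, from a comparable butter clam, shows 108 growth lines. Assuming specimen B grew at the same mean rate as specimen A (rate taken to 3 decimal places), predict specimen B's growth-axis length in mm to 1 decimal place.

52.8 mm

Specimen A: adjusted count: 211 − 10 + 5 = 206 growth lines.
A: Mean rate = 100.8 mm / 206 years ≈ 0.489 mm/year.
B's length ≈ 0.489 × 108 = 52.8 mm.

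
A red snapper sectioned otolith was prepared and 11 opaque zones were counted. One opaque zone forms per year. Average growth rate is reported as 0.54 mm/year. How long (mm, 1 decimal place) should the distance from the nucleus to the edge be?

The record spans 11 years at 0.54 mm per year.
Predicted length = 0.54 mm/year × 11 years = 5.9 mm.

5.9 mm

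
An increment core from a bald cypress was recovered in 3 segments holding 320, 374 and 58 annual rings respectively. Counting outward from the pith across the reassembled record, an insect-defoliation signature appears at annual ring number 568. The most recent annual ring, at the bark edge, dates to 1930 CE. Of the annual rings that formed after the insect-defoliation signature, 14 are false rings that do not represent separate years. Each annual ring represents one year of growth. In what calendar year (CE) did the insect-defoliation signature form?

Total annual rings = 320 + 374 + 58 = 752.
Between annual ring 568 and the bark edge there are 752 − 568 = 184 annual rings.
Removing the 14 false annual rings leaves 184 − 14 = 170 true annual rings beyond the insect-defoliation signature.
Counting back 170 years from 1930 CE places the insect-defoliation signature in 1930 − 170 = 1760 CE.

1760 CE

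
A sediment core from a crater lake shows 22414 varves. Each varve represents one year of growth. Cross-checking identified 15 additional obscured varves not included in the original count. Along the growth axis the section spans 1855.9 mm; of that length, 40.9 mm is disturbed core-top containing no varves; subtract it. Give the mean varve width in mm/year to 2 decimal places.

0.08 mm/year

After corrections the count is 22414 + 15 = 22429 varves.
The growth record spans 1855.9 − 40.9 = 1815.0 mm.
1815.0 mm over 22429 years gives 1815.0 / 22429 ≈ 0.08 mm/year.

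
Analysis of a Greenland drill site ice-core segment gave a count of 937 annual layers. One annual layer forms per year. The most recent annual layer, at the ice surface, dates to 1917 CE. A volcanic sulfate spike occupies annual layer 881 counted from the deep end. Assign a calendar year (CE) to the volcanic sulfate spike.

937 − 881 = 56 annual layers lie beyond the volcanic sulfate spike toward the ice surface.
Counting back 56 years from 1917 CE places the volcanic sulfate spike in 1917 − 56 = 1861 CE.

1861 CE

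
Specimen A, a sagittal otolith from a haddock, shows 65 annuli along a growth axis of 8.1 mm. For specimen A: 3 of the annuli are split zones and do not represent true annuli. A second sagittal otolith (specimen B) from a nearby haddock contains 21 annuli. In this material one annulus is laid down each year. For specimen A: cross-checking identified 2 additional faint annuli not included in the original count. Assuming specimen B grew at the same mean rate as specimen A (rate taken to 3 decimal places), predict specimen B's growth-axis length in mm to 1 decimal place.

2.7 mm

Specimen A: adjusted count: 65 − 3 + 2 = 64 annuli.
A: Extension rate ≈ 8.1 / 64 = 0.127 mm per year.
Length of B = 0.127 × 21 = 2.7 mm.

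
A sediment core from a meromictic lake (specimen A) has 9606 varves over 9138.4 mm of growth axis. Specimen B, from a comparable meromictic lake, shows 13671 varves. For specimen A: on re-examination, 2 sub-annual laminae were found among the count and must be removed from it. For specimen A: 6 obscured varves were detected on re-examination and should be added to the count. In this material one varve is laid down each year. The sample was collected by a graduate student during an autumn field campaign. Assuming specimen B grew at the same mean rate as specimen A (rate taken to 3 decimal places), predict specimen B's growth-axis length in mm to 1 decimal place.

Specimen A: after corrections the count is 9606 − 2 + 6 = 9610 varves.
A: Extension rate ≈ 9138.4 / 9610 = 0.951 mm per year.
For B, 0.951 mm/year × 13671 years = 13001.1 mm.

13001.1 mm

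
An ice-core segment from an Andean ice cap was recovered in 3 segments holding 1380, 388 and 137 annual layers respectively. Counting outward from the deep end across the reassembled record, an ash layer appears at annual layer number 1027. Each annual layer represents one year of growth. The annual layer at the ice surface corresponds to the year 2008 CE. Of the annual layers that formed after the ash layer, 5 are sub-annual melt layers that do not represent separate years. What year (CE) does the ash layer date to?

1135 CE

Total annual layers = 1380 + 388 + 137 = 1905.
The ash layer sits at annual layer 1027 from the deep end, so 1905 − 1027 = 878 annual layers formed after it.
Excluding 5 false annual layers: 878 − 5 = 873.
2008 − 873 = 1135 CE.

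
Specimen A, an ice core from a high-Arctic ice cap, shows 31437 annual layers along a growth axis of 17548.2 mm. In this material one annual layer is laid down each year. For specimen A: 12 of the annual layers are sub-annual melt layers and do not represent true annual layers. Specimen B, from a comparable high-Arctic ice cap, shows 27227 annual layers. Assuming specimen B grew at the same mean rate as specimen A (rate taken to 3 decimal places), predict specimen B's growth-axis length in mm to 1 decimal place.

15192.7 mm

Specimen A: true annual layer count = 31437 − 12 = 31425.
A: Mean rate = 17548.2 mm / 31425 years ≈ 0.558 mm/year.
Length of B = 0.558 × 27227 = 15192.7 mm.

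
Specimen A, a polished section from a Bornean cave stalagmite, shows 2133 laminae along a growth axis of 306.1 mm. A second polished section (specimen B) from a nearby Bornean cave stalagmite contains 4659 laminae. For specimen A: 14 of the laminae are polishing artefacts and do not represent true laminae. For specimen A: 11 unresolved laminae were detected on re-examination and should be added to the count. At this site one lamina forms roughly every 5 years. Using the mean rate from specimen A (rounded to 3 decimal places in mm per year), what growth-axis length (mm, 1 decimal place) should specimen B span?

675.6 mm

Specimen A: adjusted count: 2133 − 14 + 11 = 2130 laminae.
Specimen A: 2130 laminae at 5 years each span 2130 × 5 = 10650 years.
A: Mean rate = 306.1 mm / 10650 years ≈ 0.029 mm per year.
Specimen B: at 5 years per lamina, 4659 × 5 = 23295 years. B's length ≈ 0.029 × 23295 = 675.6 mm.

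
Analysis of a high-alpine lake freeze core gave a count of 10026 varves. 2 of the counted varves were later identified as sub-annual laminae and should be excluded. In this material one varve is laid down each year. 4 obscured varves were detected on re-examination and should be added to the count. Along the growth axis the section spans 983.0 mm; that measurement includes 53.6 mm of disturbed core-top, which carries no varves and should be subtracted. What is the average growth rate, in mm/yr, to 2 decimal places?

True varve count = 10026 − 2 + 4 = 10028.
Removing the 53.6 mm offcut leaves 983.0 − 53.6 = 929.4 mm.
Extension rate ≈ 929.4 / 10028 = 0.09 mm/yr.

0.09 mm/yr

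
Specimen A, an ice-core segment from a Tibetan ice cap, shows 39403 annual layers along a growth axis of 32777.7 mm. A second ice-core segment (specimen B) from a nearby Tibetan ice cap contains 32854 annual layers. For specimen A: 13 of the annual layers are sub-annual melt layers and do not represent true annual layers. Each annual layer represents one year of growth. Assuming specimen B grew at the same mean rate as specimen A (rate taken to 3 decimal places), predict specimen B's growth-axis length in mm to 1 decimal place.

Specimen A: correcting the raw count gives 39403 − 13 = 39390 true annual layers.
A: Mean rate = 32777.7 mm / 39390 years ≈ 0.832 mm/yr.
Length of B = 0.832 × 32854 = 27334.5 mm.

27334.5 mm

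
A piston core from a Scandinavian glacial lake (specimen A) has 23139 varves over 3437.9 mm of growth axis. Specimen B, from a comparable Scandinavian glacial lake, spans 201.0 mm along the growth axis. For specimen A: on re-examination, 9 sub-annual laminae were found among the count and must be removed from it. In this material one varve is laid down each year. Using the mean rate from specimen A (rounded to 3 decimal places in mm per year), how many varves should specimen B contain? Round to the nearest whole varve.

1349 varves

Specimen A: adjusted count: 23139 − 9 = 23130 varves.
A: Extension rate ≈ 3437.9 / 23130 = 0.149 mm/yr.
For B, 201.0 / 0.149 = 1348.99 years ≈ 1349 varves.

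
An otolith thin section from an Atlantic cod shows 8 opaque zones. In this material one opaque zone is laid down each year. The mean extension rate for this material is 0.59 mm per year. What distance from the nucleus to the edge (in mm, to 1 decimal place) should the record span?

4.7 mm

The record spans 8 years at 0.59 mm per year.
Predicted length = 0.59 mm/year × 8 years = 4.7 mm.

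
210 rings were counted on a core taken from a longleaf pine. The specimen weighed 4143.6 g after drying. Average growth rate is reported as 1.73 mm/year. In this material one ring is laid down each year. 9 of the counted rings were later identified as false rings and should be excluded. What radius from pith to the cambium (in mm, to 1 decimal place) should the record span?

Adjusted count: 210 − 9 = 201 rings.
201 years at 1.73 mm/year gives 1.73 × 201 = 347.7 mm.

347.7 mm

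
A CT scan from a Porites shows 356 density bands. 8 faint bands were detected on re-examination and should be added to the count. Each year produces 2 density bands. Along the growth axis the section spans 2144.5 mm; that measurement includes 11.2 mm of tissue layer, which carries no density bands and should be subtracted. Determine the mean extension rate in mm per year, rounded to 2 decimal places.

11.72 mm per year

True density band count = 356 + 8 = 364.
With 2 density bands per year, 364 / 2 = 182 years.
Net length = 2144.5 − 11.2 = 2133.3 mm.
2133.3 mm over 182 years gives 2133.3 / 182 ≈ 11.72 mm per year.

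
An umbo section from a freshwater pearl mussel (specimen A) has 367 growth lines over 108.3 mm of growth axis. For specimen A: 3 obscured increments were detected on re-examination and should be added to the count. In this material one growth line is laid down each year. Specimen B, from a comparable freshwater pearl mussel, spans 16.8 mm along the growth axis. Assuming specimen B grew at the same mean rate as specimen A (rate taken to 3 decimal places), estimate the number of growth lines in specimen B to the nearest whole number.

57 growth lines

Specimen A: adjusted count: 367 + 3 = 370 growth lines.
A: Mean rate = 108.3 mm / 370 years ≈ 0.293 mm per year.
For B, 16.8 / 0.293 = 57.34 years ≈ 57 growth lines.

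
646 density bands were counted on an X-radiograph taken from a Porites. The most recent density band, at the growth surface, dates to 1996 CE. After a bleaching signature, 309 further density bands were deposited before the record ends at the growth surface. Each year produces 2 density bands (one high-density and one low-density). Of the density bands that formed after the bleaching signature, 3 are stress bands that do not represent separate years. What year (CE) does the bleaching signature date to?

1843 CE

309 density bands post-date the bleaching signature.
Removing the 3 false density bands leaves 309 − 3 = 306 true density bands beyond the bleaching signature.
Dividing by 2 density bands per year: 306 / 2 = 153 years.
The density band at the growth surface is 1996 CE, so the bleaching signature dates to 1996 − 153 = 1843 CE.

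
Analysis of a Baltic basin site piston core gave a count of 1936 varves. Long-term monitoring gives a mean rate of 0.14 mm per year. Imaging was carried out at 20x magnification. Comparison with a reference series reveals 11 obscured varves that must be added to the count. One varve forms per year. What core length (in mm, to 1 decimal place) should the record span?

After corrections the count is 1936 + 11 = 1947 varves.
Length ≈ 0.14 × 1947 = 272.6 mm.

272.6 mm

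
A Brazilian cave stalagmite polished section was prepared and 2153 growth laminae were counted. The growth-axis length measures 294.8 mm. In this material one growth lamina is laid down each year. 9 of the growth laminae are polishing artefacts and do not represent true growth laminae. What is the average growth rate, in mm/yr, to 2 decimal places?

True growth lamina count = 2153 − 9 = 2144.
294.8 mm over 2144 years gives 294.8 / 2144 ≈ 0.14 mm/yr.

0.14 mm/yr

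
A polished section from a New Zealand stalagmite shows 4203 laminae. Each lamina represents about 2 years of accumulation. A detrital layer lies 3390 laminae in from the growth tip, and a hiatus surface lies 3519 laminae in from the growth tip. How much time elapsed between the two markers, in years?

258 years

The two markers are separated by 3519 − 3390 = 129 laminae.
129 laminae at 2 years each span 129 × 2 = 258 years.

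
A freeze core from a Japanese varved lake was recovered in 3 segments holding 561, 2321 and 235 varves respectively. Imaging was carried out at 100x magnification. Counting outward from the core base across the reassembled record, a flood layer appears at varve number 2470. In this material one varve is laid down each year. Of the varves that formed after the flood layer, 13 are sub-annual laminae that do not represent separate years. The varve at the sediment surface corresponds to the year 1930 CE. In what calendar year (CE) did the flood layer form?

1296 CE

Total varves = 561 + 2321 + 235 = 3117.
Between varve 2470 and the sediment surface there are 3117 − 2470 = 647 varves.
Removing the 13 false varves leaves 647 − 13 = 634 true varves beyond the flood layer.
The varve at the sediment surface is 1930 CE, so the flood layer dates to 1930 − 634 = 1296 CE.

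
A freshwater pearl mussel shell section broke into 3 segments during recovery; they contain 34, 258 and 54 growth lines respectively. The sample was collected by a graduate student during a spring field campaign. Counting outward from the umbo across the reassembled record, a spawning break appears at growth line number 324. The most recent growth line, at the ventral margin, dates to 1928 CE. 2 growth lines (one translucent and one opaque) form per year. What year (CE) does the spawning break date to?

1917 CE

Total growth lines = 34 + 258 + 54 = 346.
Between growth line 324 and the ventral margin there are 346 − 324 = 22 growth lines.
With 2 growth lines per year, 22 / 2 = 11 years.
The growth line at the ventral margin is 1928 CE, so the spawning break dates to 1928 − 11 = 1917 CE.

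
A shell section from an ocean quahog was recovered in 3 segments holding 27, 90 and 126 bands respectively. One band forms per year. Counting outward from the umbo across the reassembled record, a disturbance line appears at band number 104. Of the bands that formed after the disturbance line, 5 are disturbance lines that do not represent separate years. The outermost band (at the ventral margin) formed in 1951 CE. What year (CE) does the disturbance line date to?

1817 CE

Total bands = 27 + 90 + 126 = 243.
Between band 104 and the ventral margin there are 243 − 104 = 139 bands.
Removing the 5 false bands leaves 139 − 5 = 134 true bands beyond the disturbance line.
The band at the ventral margin is 1951 CE, so the disturbance line dates to 1951 − 134 = 1817 CE.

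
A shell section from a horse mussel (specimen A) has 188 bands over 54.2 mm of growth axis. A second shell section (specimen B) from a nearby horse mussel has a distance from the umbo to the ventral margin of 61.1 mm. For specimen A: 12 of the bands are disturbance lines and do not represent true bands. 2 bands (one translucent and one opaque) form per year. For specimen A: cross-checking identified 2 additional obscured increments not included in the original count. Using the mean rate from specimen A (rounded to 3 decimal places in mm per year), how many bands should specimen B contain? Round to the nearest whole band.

201 bands

Specimen A: true band count = 188 − 12 + 2 = 178.
Specimen A: dividing by 2 bands per year: 178 / 2 = 89 years.
A: 54.2 mm over 89 years gives 54.2 / 89 ≈ 0.609 mm/year.
B spans 61.1 / 0.609 = 100.33 years; at 2 bands per year that is 100.33 × 2 ≈ 201 bands.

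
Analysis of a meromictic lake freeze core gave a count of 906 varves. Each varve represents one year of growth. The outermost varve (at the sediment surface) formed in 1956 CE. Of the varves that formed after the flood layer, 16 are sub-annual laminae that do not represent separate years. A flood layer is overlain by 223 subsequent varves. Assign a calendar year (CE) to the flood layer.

223 varves formed after the flood layer.
223 − 16 false = 207 true varves after the flood layer.
1956 − 207 = 1749 CE.

1749 CE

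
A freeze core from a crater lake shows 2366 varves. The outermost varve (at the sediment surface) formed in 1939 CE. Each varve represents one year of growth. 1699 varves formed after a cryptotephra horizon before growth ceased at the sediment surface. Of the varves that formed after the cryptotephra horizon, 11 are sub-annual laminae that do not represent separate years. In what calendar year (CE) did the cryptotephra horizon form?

1699 varves formed after the cryptotephra horizon.
1699 − 11 false = 1688 true varves after the cryptotephra horizon.
Counting back 1688 years from 1939 CE places the cryptotephra horizon in 1939 − 1688 = 251 CE.

251 CE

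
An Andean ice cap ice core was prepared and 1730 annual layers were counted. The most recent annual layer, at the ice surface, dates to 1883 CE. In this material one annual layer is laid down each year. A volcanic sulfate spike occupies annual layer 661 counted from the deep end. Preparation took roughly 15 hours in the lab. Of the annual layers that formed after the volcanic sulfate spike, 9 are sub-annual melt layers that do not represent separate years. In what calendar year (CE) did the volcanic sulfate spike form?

The volcanic sulfate spike sits at annual layer 661 from the deep end, so 1730 − 661 = 1069 annual layers formed after it.
Excluding 9 false annual layers: 1069 − 9 = 1060.
The annual layer at the ice surface is 1883 CE, so the volcanic sulfate spike dates to 1883 − 1060 = 823 CE.

823 CE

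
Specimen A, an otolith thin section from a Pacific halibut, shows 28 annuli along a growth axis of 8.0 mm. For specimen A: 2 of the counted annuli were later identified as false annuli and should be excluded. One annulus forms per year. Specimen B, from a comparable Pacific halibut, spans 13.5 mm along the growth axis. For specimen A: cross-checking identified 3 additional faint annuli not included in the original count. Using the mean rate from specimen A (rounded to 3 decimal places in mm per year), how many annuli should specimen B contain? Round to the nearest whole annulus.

49 annuli

Specimen A: true annulus count = 28 − 2 + 3 = 29.
A: 8.0 mm over 29 years gives 8.0 / 29 ≈ 0.276 mm per year.
B spans 13.5 / 0.276 = 48.91 years ≈ 49 annuli.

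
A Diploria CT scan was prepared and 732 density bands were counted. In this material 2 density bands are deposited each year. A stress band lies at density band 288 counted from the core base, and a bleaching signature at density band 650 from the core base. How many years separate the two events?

650 − 288 = 362 density bands lie between the two events.
362 density bands at 2 per year is 362 / 2 = 181 years.

181 yr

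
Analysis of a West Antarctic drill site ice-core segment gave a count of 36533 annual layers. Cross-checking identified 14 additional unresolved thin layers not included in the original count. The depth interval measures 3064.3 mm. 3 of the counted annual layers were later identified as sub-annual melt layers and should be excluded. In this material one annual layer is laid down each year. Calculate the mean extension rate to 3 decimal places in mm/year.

Correcting the raw count gives 36533 − 3 + 14 = 36544 true annual layers.
3064.3 mm over 36544 years gives 3064.3 / 36544 ≈ 0.084 mm/year.

0.084 mm/year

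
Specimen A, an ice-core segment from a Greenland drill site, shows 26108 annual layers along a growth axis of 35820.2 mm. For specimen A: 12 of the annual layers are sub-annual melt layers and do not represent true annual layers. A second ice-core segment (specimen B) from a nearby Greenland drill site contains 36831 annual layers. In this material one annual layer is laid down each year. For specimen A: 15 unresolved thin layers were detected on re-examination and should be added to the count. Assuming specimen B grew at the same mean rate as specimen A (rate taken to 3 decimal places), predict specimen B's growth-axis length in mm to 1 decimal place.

50532.1 mm

Specimen A: true annual layer count = 26108 − 12 + 15 = 26111.
A: Mean rate = 35820.2 mm / 26111 years ≈ 1.372 mm per year.
Length of B = 1.372 × 36831 = 50532.1 mm.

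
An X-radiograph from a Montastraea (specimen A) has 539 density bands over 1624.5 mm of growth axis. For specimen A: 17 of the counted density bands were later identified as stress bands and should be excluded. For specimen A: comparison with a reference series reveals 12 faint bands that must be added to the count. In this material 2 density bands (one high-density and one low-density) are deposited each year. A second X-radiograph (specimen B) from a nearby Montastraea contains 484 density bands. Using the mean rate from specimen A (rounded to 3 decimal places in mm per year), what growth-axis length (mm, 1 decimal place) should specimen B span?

Specimen A: correcting the raw count gives 539 − 17 + 12 = 534 true density bands.
Specimen A: dividing by 2 density bands per year: 534 / 2 = 267 years.
A: Mean rate = 1624.5 mm / 267 years ≈ 6.084 mm per year.
Specimen B: with 2 density bands per year, 484 / 2 = 242 years. For B, 6.084 mm/year × 242 years = 1472.3 mm.

1472.3 mm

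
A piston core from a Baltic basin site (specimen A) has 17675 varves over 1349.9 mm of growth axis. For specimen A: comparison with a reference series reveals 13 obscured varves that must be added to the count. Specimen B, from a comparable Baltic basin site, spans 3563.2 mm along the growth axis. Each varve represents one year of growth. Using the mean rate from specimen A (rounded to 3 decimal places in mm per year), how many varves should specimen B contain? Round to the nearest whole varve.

Specimen A: after corrections the count is 17675 + 13 = 17688 varves.
A: Mean rate = 1349.9 mm / 17688 years ≈ 0.076 mm per year.
B spans 3563.2 / 0.076 = 46884.21 years ≈ 46884 varves.

46884 varves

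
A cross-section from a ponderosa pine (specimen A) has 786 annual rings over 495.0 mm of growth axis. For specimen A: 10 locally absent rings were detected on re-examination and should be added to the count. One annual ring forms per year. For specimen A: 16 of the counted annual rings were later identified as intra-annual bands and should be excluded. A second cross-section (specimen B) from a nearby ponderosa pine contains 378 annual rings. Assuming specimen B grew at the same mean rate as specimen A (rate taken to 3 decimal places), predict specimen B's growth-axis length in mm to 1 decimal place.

240.0 mm

Specimen A: adjusted count: 786 − 16 + 10 = 780 annual rings.
A: Mean rate = 495.0 mm / 780 years ≈ 0.635 mm/yr.
For B, 0.635 mm/year × 378 years = 240.0 mm.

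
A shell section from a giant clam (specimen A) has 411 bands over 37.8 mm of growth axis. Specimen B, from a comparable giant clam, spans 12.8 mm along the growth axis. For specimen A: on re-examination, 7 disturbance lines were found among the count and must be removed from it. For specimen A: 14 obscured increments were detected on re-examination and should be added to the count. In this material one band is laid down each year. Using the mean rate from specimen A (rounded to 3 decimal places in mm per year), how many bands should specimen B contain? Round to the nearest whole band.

Specimen A: adjusted count: 411 − 7 + 14 = 418 bands.
A: Extension rate ≈ 37.8 / 418 = 0.090 mm/year.
For B, 12.8 / 0.090 = 142.22 years ≈ 142 bands.

142 bands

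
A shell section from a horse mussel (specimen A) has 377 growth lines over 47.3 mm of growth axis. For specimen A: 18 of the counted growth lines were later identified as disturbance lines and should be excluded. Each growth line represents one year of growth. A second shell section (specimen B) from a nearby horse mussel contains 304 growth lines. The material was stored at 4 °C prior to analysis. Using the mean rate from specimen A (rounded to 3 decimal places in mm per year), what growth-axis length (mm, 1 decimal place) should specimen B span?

40.1 mm

Specimen A: correcting the raw count gives 377 − 18 = 359 true growth lines.
A: 47.3 mm over 359 years gives 47.3 / 359 ≈ 0.132 mm/yr.
B's length ≈ 0.132 × 304 = 40.1 mm.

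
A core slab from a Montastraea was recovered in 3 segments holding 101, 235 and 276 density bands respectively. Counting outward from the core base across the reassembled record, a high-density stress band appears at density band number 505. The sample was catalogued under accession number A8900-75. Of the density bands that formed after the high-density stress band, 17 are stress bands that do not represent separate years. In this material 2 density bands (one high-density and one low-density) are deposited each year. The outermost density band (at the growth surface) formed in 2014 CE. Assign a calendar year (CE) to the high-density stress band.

1969 CE

Total density bands = 101 + 235 + 276 = 612.
The high-density stress band sits at density band 505 from the core base, so 612 − 505 = 107 density bands formed after it.
Excluding 17 false density bands: 107 − 17 = 90.
With 2 density bands per year, 90 / 2 = 45 years.
Counting back 45 years from 2014 CE places the high-density stress band in 2014 − 45 = 1969 CE.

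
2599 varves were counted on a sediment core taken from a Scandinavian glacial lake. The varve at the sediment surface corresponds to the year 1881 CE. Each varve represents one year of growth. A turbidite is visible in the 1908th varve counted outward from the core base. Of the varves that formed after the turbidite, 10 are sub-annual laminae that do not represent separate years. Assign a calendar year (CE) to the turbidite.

1200 CE

2599 − 1908 = 691 varves lie beyond the turbidite toward the sediment surface.
Excluding 10 false varves: 691 − 10 = 681.
The varve at the sediment surface is 1881 CE, so the turbidite dates to 1881 − 681 = 1200 CE.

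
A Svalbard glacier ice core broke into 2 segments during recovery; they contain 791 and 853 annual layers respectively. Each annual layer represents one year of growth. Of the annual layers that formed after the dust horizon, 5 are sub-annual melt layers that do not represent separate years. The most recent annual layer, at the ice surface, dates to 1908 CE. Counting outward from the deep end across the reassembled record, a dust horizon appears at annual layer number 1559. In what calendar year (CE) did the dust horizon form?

Total annual layers = 791 + 853 = 1644.
The dust horizon sits at annual layer 1559 from the deep end, so 1644 − 1559 = 85 annual layers formed after it.
Removing the 5 false annual layers leaves 85 − 5 = 80 true annual layers beyond the dust horizon.
Counting back 80 years from 1908 CE places the dust horizon in 1908 − 80 = 1828 CE.

1828 CE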